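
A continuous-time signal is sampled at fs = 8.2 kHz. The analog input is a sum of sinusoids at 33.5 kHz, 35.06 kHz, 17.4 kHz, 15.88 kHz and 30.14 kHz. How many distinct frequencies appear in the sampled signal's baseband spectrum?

5

fs/2 = 4.1 kHz.
33.5 kHz mod fs = 0.7 kHz.
0.7 kHz ≤ fs/2 = 4.1 kHz, appears at 0.7 kHz.
35.06 kHz mod fs = 2.26 kHz.
2.26 kHz ≤ fs/2 = 4.1 kHz, appears at 2.26 kHz.
17.4 kHz mod fs = 1 kHz.
1 kHz ≤ fs/2 = 4.1 kHz, appears at 1 kHz.
15.88 kHz mod fs = 7.68 kHz.
7.68 kHz > fs/2 = 4.1 kHz, folds to fs − 7.68 kHz = 0.52 kHz.
30.14 kHz mod fs = 5.54 kHz.
5.54 kHz > fs/2 = 4.1 kHz, folds to fs − 5.54 kHz = 2.66 kHz.
Distinct values: {0.52 kHz, 0.7 kHz, 1 kHz, 2.26 kHz, 2.66 kHz} → 5.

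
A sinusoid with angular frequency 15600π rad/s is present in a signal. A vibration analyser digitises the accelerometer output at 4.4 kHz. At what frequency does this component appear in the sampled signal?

ω = 15600π rad/s → f = ω/(2π) = 7800 Hz = 7.8 kHz.
7.8 kHz mod fs = 3.4 kHz.
3.4 kHz > fs/2 = 2.2 kHz, folds to fs − 3.4 kHz = 1 kHz.

1 kHz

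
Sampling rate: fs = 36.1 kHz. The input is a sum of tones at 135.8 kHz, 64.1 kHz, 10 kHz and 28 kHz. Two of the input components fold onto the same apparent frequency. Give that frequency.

8.1 kHz

fs/2 = 18.05 kHz.
135.8 kHz mod fs = 27.5 kHz.
27.5 kHz > fs/2 = 18.05 kHz, folds to fs − 27.5 kHz = 8.6 kHz.
64.1 kHz mod fs = 28 kHz.
28 kHz > fs/2 = 18.05 kHz, folds to fs − 28 kHz = 8.1 kHz.
10 kHz ≤ fs/2 = 18.05 kHz, passes unchanged.
28 kHz > fs/2 = 18.05 kHz, folds to fs − 28 kHz = 8.1 kHz.
28 kHz and 64.1 kHz both map to 8.1 kHz.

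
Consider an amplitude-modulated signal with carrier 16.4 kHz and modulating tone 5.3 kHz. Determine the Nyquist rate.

AM sidebands sit at fc ± fm = 11.1 kHz and 21.7 kHz.
Highest-frequency component: 21.7 kHz.
Nyquist rate = 2 × 21.7 kHz = 43.4 kHz.

43.4 kHz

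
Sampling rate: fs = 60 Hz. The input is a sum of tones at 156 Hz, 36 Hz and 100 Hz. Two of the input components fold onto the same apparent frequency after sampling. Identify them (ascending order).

fs/2 = 30 Hz.
156 Hz mod fs = 36 Hz.
36 Hz > fs/2 = 30 Hz, folds to fs − 36 Hz = 24 Hz.
36 Hz > fs/2 = 30 Hz, folds to fs − 36 Hz = 24 Hz.
100 Hz mod fs = 40 Hz.
40 Hz > fs/2 = 30 Hz, folds to fs − 40 Hz = 20 Hz.
36 Hz and 156 Hz both map to 24 Hz.

36 Hz, 156 Hz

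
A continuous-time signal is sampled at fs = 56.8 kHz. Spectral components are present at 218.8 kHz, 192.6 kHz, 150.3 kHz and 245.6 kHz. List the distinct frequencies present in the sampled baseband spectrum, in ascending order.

8.4 kHz, 18.4 kHz, 20.1 kHz, 22.2 kHz

fs/2 = 28.4 kHz.
218.8 kHz mod fs = 48.4 kHz.
48.4 kHz > fs/2 = 28.4 kHz, folds to fs − 48.4 kHz = 8.4 kHz.
192.6 kHz mod fs = 22.2 kHz.
22.2 kHz ≤ fs/2 = 28.4 kHz, appears at 22.2 kHz.
150.3 kHz mod fs = 36.7 kHz.
36.7 kHz > fs/2 = 28.4 kHz, folds to fs − 36.7 kHz = 20.1 kHz.
245.6 kHz mod fs = 18.4 kHz.
18.4 kHz ≤ fs/2 = 28.4 kHz, appears at 18.4 kHz.
Distinct values: {8.4 kHz, 18.4 kHz, 20.1 kHz, 22.2 kHz}.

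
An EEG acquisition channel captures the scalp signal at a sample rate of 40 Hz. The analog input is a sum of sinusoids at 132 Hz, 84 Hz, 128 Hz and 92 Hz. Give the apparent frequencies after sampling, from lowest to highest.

4 Hz, 8 Hz, 12 Hz

fs/2 = 20 Hz.
132 Hz mod fs = 12 Hz.
12 Hz ≤ fs/2 = 20 Hz, appears at 12 Hz.
84 Hz mod fs = 4 Hz.
4 Hz ≤ fs/2 = 20 Hz, appears at 4 Hz.
128 Hz mod fs = 8 Hz.
8 Hz ≤ fs/2 = 20 Hz, appears at 8 Hz.
92 Hz mod fs = 12 Hz.
12 Hz ≤ fs/2 = 20 Hz, appears at 12 Hz.
Distinct values: {4 Hz, 8 Hz, 12 Hz}.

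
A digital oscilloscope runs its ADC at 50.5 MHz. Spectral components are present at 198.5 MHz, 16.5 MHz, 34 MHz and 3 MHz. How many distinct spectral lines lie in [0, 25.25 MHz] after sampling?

3

fs/2 = 25.25 MHz.
198.5 MHz mod fs = 47 MHz.
47 MHz > fs/2 = 25.25 MHz, folds to fs − 47 MHz = 3.5 MHz.
16.5 MHz ≤ fs/2 = 25.25 MHz, passes unchanged.
34 MHz > fs/2 = 25.25 MHz, folds to fs − 34 MHz = 16.5 MHz.
3 MHz ≤ fs/2 = 25.25 MHz, passes unchanged.
Distinct values: {3 MHz, 3.5 MHz, 16.5 MHz} → 3.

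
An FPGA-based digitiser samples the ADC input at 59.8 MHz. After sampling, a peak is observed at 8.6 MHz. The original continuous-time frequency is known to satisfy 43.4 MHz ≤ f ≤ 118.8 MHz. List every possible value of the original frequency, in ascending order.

51.2 MHz, 68.4 MHz, 111 MHz

Frequencies that alias to 8.6 MHz are k·fs ± 8.6 MHz for integer k ≥ 0.
k=0: 8.6 MHz.
k=1: 51.2 MHz, 68.4 MHz.
k=2: 111 MHz, 128.2 MHz.
k=3: 170.8 MHz, 188 MHz.
Within [43.4 MHz, 118.8 MHz]: 51.2 MHz, 68.4 MHz, 111 MHz.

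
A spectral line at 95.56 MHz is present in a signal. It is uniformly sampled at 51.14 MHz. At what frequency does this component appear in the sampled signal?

95.56 MHz mod fs = 44.42 MHz.
44.42 MHz > fs/2 = 25.57 MHz, folds to fs − 44.42 MHz = 6.72 MHz.

6.72 MHz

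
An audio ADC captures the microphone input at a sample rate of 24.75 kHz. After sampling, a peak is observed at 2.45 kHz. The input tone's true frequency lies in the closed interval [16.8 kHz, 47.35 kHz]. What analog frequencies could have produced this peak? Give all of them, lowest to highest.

22.3 kHz, 27.2 kHz, 47.05 kHz

Frequencies that alias to 2.45 kHz are k·fs ± 2.45 kHz for integer k ≥ 0.
k=0: 2.45 kHz.
k=1: 22.3 kHz, 27.2 kHz.
k=2: 47.05 kHz, 51.95 kHz.
k=3: 71.8 kHz, 76.7 kHz.
Within [16.8 kHz, 47.35 kHz]: 22.3 kHz, 27.2 kHz, 47.05 kHz.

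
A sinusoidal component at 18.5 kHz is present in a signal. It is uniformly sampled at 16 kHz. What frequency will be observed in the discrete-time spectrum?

2.5 kHz

18.5 kHz mod fs = 2.5 kHz.
2.5 kHz ≤ fs/2 = 8 kHz, appears at 2.5 kHz.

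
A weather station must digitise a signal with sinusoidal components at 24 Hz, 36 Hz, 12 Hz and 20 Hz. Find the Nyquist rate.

72 Hz

Highest-frequency component: 36 Hz.
Nyquist rate = 2 × 36 Hz = 72 Hz.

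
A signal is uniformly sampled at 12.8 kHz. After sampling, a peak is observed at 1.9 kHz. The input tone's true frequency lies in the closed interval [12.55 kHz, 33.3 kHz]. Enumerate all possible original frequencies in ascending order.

14.7 kHz, 23.7 kHz, 27.5 kHz

Frequencies that alias to 1.9 kHz are k·fs ± 1.9 kHz for integer k ≥ 0.
k=0: 1.9 kHz.
k=1: 10.9 kHz, 14.7 kHz.
k=2: 23.7 kHz, 27.5 kHz.
k=3: 36.5 kHz, 40.3 kHz.
Within [12.55 kHz, 33.3 kHz]: 14.7 kHz, 23.7 kHz, 27.5 kHz.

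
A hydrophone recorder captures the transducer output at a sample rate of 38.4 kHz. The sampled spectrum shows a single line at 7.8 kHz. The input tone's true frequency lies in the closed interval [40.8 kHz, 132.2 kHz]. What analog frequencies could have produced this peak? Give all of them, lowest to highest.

Frequencies that alias to 7.8 kHz are k·fs ± 7.8 kHz for integer k ≥ 0.
k=0: 7.8 kHz.
k=1: 30.6 kHz, 46.2 kHz.
k=2: 69 kHz, 84.6 kHz.
k=3: 107.4 kHz, 123 kHz.
k=4: 145.8 kHz, 161.4 kHz.
Within [40.8 kHz, 132.2 kHz]: 46.2 kHz, 69 kHz, 84.6 kHz, 107.4 kHz, 123 kHz.

46.2 kHz, 69 kHz, 84.6 kHz, 107.4 kHz, 123 kHz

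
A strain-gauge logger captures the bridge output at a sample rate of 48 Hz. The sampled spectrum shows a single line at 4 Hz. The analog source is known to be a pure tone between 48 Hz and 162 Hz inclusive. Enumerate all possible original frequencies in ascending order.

Frequencies that alias to 4 Hz are k·fs ± 4 Hz for integer k ≥ 0.
k=0: 4 Hz.
k=1: 44 Hz, 52 Hz.
k=2: 92 Hz, 100 Hz.
k=3: 140 Hz, 148 Hz.
k=4: 188 Hz, 196 Hz.
Within [48 Hz, 162 Hz]: 52 Hz, 92 Hz, 100 Hz, 140 Hz, 148 Hz.

52 Hz, 92 Hz, 100 Hz, 140 Hz, 148 Hz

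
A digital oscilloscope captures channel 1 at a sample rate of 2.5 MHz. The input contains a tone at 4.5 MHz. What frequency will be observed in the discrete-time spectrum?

0.5 MHz

4.5 MHz mod fs = 2 MHz.
2 MHz > fs/2 = 1.25 MHz, folds to fs − 2 MHz = 0.5 MHz.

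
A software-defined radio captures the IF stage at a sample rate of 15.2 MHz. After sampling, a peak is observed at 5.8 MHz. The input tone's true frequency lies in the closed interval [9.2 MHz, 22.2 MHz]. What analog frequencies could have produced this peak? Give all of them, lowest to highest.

9.4 MHz, 21 MHz

Frequencies that alias to 5.8 MHz are k·fs ± 5.8 MHz for integer k ≥ 0.
k=0: 5.8 MHz.
k=1: 9.4 MHz, 21 MHz.
k=2: 24.6 MHz, 36.2 MHz.
Within [9.2 MHz, 22.2 MHz]: 9.4 MHz, 21 MHz.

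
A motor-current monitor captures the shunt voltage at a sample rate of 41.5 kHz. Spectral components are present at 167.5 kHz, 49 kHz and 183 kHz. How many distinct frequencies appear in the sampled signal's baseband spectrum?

fs/2 = 20.75 kHz.
167.5 kHz mod fs = 1.5 kHz.
1.5 kHz ≤ fs/2 = 20.75 kHz, appears at 1.5 kHz.
49 kHz mod fs = 7.5 kHz.
7.5 kHz ≤ fs/2 = 20.75 kHz, appears at 7.5 kHz.
183 kHz mod fs = 17 kHz.
17 kHz ≤ fs/2 = 20.75 kHz, appears at 17 kHz.
Distinct values: {1.5 kHz, 7.5 kHz, 17 kHz} → 3.

3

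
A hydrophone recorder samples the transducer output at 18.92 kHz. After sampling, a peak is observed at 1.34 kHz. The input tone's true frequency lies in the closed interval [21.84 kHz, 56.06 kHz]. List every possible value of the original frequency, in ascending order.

Frequencies that alias to 1.34 kHz are k·fs ± 1.34 kHz for integer k ≥ 0.
k=0: 1.34 kHz.
k=1: 17.58 kHz, 20.26 kHz.
k=2: 36.5 kHz, 39.18 kHz.
k=3: 55.42 kHz, 58.1 kHz.
k=4: 74.34 kHz, 77.02 kHz.
Within [21.84 kHz, 56.06 kHz]: 36.5 kHz, 39.18 kHz, 55.42 kHz.

36.5 kHz, 39.18 kHz, 55.42 kHz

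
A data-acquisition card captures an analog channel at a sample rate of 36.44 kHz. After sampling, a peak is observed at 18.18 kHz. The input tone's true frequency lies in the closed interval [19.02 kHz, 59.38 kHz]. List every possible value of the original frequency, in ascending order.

54.62 kHz, 54.7 kHz

Frequencies that alias to 18.18 kHz are k·fs ± 18.18 kHz for integer k ≥ 0.
k=0: 18.18 kHz.
k=1: 18.26 kHz, 54.62 kHz.
k=2: 54.7 kHz, 91.06 kHz.
k=3: 91.14 kHz, 127.5 kHz.
Within [19.02 kHz, 59.38 kHz]: 54.62 kHz, 54.7 kHz.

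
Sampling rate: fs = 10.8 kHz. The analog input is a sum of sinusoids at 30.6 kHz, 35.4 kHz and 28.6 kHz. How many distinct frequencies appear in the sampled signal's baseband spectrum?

fs/2 = 5.4 kHz.
30.6 kHz mod fs = 9 kHz.
9 kHz > fs/2 = 5.4 kHz, folds to fs − 9 kHz = 1.8 kHz.
35.4 kHz mod fs = 3 kHz.
3 kHz ≤ fs/2 = 5.4 kHz, appears at 3 kHz.
28.6 kHz mod fs = 7 kHz.
7 kHz > fs/2 = 5.4 kHz, folds to fs − 7 kHz = 3.8 kHz.
Distinct values: {1.8 kHz, 3 kHz, 3.8 kHz} → 3.

3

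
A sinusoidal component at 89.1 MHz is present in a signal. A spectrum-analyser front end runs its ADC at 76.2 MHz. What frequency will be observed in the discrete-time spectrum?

89.1 MHz mod fs = 12.9 MHz.
12.9 MHz ≤ fs/2 = 38.1 MHz, appears at 12.9 MHz.

12.9 MHz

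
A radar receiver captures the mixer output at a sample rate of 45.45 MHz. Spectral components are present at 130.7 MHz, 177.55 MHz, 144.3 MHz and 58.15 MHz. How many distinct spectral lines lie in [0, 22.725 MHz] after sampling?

4

fs/2 = 22.725 MHz.
130.7 MHz mod fs = 39.8 MHz.
39.8 MHz > fs/2 = 22.725 MHz, folds to fs − 39.8 MHz = 5.65 MHz.
177.55 MHz mod fs = 41.2 MHz.
41.2 MHz > fs/2 = 22.725 MHz, folds to fs − 41.2 MHz = 4.25 MHz.
144.3 MHz mod fs = 7.95 MHz.
7.95 MHz ≤ fs/2 = 22.725 MHz, appears at 7.95 MHz.
58.15 MHz mod fs = 12.7 MHz.
12.7 MHz ≤ fs/2 = 22.725 MHz, appears at 12.7 MHz.
Distinct values: {4.25 MHz, 5.65 MHz, 7.95 MHz, 12.7 MHz} → 4.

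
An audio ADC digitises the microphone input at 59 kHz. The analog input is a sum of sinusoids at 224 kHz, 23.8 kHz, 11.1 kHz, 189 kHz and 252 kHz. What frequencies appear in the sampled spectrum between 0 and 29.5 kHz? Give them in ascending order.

fs/2 = 29.5 kHz.
224 kHz mod fs = 47 kHz.
47 kHz > fs/2 = 29.5 kHz, folds to fs − 47 kHz = 12 kHz.
23.8 kHz ≤ fs/2 = 29.5 kHz, passes unchanged.
11.1 kHz ≤ fs/2 = 29.5 kHz, passes unchanged.
189 kHz mod fs = 12 kHz.
12 kHz ≤ fs/2 = 29.5 kHz, appears at 12 kHz.
252 kHz mod fs = 16 kHz.
16 kHz ≤ fs/2 = 29.5 kHz, appears at 16 kHz.
Distinct values: {11.1 kHz, 12 kHz, 16 kHz, 23.8 kHz}.

11.1 kHz, 12 kHz, 16 kHz, 23.8 kHz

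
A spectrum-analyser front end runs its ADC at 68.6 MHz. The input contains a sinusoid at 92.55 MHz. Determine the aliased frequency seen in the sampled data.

92.55 MHz mod fs = 23.95 MHz.
23.95 MHz ≤ fs/2 = 34.3 MHz, appears at 23.95 MHz.

23.95 MHz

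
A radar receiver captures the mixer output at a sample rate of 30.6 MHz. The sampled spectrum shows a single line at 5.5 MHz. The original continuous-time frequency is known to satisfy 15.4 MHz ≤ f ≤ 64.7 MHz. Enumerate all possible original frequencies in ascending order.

Frequencies that alias to 5.5 MHz are k·fs ± 5.5 MHz for integer k ≥ 0.
k=0: 5.5 MHz.
k=1: 25.1 MHz, 36.1 MHz.
k=2: 55.7 MHz, 66.7 MHz.
k=3: 86.3 MHz, 97.3 MHz.
Within [15.4 MHz, 64.7 MHz]: 25.1 MHz, 36.1 MHz, 55.7 MHz.

25.1 MHz, 36.1 MHz, 55.7 MHz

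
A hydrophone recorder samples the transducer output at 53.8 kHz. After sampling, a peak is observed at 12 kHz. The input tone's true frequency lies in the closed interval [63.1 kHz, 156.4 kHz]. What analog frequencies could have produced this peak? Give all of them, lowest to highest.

Frequencies that alias to 12 kHz are k·fs ± 12 kHz for integer k ≥ 0.
k=0: 12 kHz.
k=1: 41.8 kHz, 65.8 kHz.
k=2: 95.6 kHz, 119.6 kHz.
k=3: 149.4 kHz, 173.4 kHz.
k=4: 203.2 kHz, 227.2 kHz.
Within [63.1 kHz, 156.4 kHz]: 65.8 kHz, 95.6 kHz, 119.6 kHz, 149.4 kHz.

65.8 kHz, 95.6 kHz, 119.6 kHz, 149.4 kHz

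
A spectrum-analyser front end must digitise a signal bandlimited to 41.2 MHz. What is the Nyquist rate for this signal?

Nyquist rate = 2 × 41.2 MHz = 82.4 MHz.

82.4 MHz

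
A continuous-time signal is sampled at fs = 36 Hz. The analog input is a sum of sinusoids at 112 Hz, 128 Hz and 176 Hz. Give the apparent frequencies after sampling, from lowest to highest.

4 Hz, 16 Hz

fs/2 = 18 Hz.
112 Hz mod fs = 4 Hz.
4 Hz ≤ fs/2 = 18 Hz, appears at 4 Hz.
128 Hz mod fs = 20 Hz.
20 Hz > fs/2 = 18 Hz, folds to fs − 20 Hz = 16 Hz.
176 Hz mod fs = 32 Hz.
32 Hz > fs/2 = 18 Hz, folds to fs − 32 Hz = 4 Hz.
Distinct values: {4 Hz, 16 Hz}.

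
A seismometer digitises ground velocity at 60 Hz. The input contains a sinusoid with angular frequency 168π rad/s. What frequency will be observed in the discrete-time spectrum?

24 Hz

ω = 168π rad/s → f = ω/(2π) = 84 Hz.
84 Hz mod fs = 24 Hz.
24 Hz ≤ fs/2 = 30 Hz, appears at 24 Hz.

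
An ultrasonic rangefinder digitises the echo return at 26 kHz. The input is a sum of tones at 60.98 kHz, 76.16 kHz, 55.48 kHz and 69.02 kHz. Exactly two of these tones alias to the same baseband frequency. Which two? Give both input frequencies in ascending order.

60.98 kHz, 69.02 kHz

fs/2 = 13 kHz.
60.98 kHz mod fs = 8.98 kHz.
8.98 kHz ≤ fs/2 = 13 kHz, appears at 8.98 kHz.
76.16 kHz mod fs = 24.16 kHz.
24.16 kHz > fs/2 = 13 kHz, folds to fs − 24.16 kHz = 1.84 kHz.
55.48 kHz mod fs = 3.48 kHz.
3.48 kHz ≤ fs/2 = 13 kHz, appears at 3.48 kHz.
69.02 kHz mod fs = 17.02 kHz.
17.02 kHz > fs/2 = 13 kHz, folds to fs − 17.02 kHz = 8.98 kHz.
60.98 kHz and 69.02 kHz both map to 8.98 kHz.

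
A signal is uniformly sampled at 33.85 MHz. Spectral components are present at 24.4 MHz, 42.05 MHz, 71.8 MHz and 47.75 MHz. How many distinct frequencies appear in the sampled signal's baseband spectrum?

fs/2 = 16.925 MHz.
24.4 MHz > fs/2 = 16.925 MHz, folds to fs − 24.4 MHz = 9.45 MHz.
42.05 MHz mod fs = 8.2 MHz.
8.2 MHz ≤ fs/2 = 16.925 MHz, appears at 8.2 MHz.
71.8 MHz mod fs = 4.1 MHz.
4.1 MHz ≤ fs/2 = 16.925 MHz, appears at 4.1 MHz.
47.75 MHz mod fs = 13.9 MHz.
13.9 MHz ≤ fs/2 = 16.925 MHz, appears at 13.9 MHz.
Distinct values: {4.1 MHz, 8.2 MHz, 9.45 MHz, 13.9 MHz} → 4.

4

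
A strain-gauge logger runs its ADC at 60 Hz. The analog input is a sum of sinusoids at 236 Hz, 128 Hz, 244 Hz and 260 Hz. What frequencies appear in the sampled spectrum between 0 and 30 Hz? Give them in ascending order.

fs/2 = 30 Hz.
236 Hz mod fs = 56 Hz.
56 Hz > fs/2 = 30 Hz, folds to fs − 56 Hz = 4 Hz.
128 Hz mod fs = 8 Hz.
8 Hz ≤ fs/2 = 30 Hz, appears at 8 Hz.
244 Hz mod fs = 4 Hz.
4 Hz ≤ fs/2 = 30 Hz, appears at 4 Hz.
260 Hz mod fs = 20 Hz.
20 Hz ≤ fs/2 = 30 Hz, appears at 20 Hz.
Distinct values: {4 Hz, 8 Hz, 20 Hz}.

4 Hz, 8 Hz, 20 Hz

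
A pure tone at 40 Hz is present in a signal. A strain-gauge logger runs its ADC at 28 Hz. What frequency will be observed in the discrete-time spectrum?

12 Hz

40 Hz mod fs = 12 Hz.
12 Hz ≤ fs/2 = 14 Hz, appears at 12 Hz.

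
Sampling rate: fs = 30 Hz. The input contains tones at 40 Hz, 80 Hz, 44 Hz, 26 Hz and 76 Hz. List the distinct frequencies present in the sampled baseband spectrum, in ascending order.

4 Hz, 10 Hz, 14 Hz

fs/2 = 15 Hz.
40 Hz mod fs = 10 Hz.
10 Hz ≤ fs/2 = 15 Hz, appears at 10 Hz.
80 Hz mod fs = 20 Hz.
20 Hz > fs/2 = 15 Hz, folds to fs − 20 Hz = 10 Hz.
44 Hz mod fs = 14 Hz.
14 Hz ≤ fs/2 = 15 Hz, appears at 14 Hz.
26 Hz > fs/2 = 15 Hz, folds to fs − 26 Hz = 4 Hz.
76 Hz mod fs = 16 Hz.
16 Hz > fs/2 = 15 Hz, folds to fs − 16 Hz = 14 Hz.
Distinct values: {4 Hz, 10 Hz, 14 Hz}.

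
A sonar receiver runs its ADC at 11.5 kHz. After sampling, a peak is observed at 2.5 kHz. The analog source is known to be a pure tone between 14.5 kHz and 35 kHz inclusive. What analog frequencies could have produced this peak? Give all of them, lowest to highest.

20.5 kHz, 25.5 kHz, 32 kHz

Frequencies that alias to 2.5 kHz are k·fs ± 2.5 kHz for integer k ≥ 0.
k=0: 2.5 kHz.
k=1: 9 kHz, 14 kHz.
k=2: 20.5 kHz, 25.5 kHz.
k=3: 32 kHz, 37 kHz.
k=4: 43.5 kHz, 48.5 kHz.
Within [14.5 kHz, 35 kHz]: 20.5 kHz, 25.5 kHz, 32 kHz.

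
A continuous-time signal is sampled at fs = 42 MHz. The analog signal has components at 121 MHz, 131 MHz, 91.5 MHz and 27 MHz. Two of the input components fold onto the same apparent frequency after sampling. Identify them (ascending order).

121 MHz, 131 MHz

fs/2 = 21 MHz.
121 MHz mod fs = 37 MHz.
37 MHz > fs/2 = 21 MHz, folds to fs − 37 MHz = 5 MHz.
131 MHz mod fs = 5 MHz.
5 MHz ≤ fs/2 = 21 MHz, appears at 5 MHz.
91.5 MHz mod fs = 7.5 MHz.
7.5 MHz ≤ fs/2 = 21 MHz, appears at 7.5 MHz.
27 MHz > fs/2 = 21 MHz, folds to fs − 27 MHz = 15 MHz.
121 MHz and 131 MHz both map to 5 MHz.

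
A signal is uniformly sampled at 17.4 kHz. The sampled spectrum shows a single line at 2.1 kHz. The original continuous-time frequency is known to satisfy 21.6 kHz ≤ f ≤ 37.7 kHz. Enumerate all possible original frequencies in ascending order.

Frequencies that alias to 2.1 kHz are k·fs ± 2.1 kHz for integer k ≥ 0.
k=0: 2.1 kHz.
k=1: 15.3 kHz, 19.5 kHz.
k=2: 32.7 kHz, 36.9 kHz.
k=3: 50.1 kHz, 54.3 kHz.
Within [21.6 kHz, 37.7 kHz]: 32.7 kHz, 36.9 kHz.

32.7 kHz, 36.9 kHz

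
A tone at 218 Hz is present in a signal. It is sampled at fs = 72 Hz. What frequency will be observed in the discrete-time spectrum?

2 Hz

218 Hz mod fs = 2 Hz.
2 Hz ≤ fs/2 = 36 Hz, appears at 2 Hz.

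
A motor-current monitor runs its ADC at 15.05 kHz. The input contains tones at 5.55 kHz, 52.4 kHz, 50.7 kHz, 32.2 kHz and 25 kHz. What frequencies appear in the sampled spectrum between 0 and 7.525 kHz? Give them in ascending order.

2.1 kHz, 5.1 kHz, 5.55 kHz, 7.25 kHz

fs/2 = 7.525 kHz.
5.55 kHz ≤ fs/2 = 7.525 kHz, passes unchanged.
52.4 kHz mod fs = 7.25 kHz.
7.25 kHz ≤ fs/2 = 7.525 kHz, appears at 7.25 kHz.
50.7 kHz mod fs = 5.55 kHz.
5.55 kHz ≤ fs/2 = 7.525 kHz, appears at 5.55 kHz.
32.2 kHz mod fs = 2.1 kHz.
2.1 kHz ≤ fs/2 = 7.525 kHz, appears at 2.1 kHz.
25 kHz mod fs = 9.95 kHz.
9.95 kHz > fs/2 = 7.525 kHz, folds to fs − 9.95 kHz = 5.1 kHz.
Distinct values: {2.1 kHz, 5.1 kHz, 5.55 kHz, 7.25 kHz}.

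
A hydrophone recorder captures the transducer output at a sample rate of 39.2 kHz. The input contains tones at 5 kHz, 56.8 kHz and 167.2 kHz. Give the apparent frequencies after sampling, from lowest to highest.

fs/2 = 19.6 kHz.
5 kHz ≤ fs/2 = 19.6 kHz, passes unchanged.
56.8 kHz mod fs = 17.6 kHz.
17.6 kHz ≤ fs/2 = 19.6 kHz, appears at 17.6 kHz.
167.2 kHz mod fs = 10.4 kHz.
10.4 kHz ≤ fs/2 = 19.6 kHz, appears at 10.4 kHz.
Distinct values: {5 kHz, 10.4 kHz, 17.6 kHz}.

5 kHz, 10.4 kHz, 17.6 kHz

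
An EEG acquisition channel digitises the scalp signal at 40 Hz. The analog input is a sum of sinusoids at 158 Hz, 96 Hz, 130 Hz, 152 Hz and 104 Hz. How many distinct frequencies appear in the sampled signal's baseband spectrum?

fs/2 = 20 Hz.
158 Hz mod fs = 38 Hz.
38 Hz > fs/2 = 20 Hz, folds to fs − 38 Hz = 2 Hz.
96 Hz mod fs = 16 Hz.
16 Hz ≤ fs/2 = 20 Hz, appears at 16 Hz.
130 Hz mod fs = 10 Hz.
10 Hz ≤ fs/2 = 20 Hz, appears at 10 Hz.
152 Hz mod fs = 32 Hz.
32 Hz > fs/2 = 20 Hz, folds to fs − 32 Hz = 8 Hz.
104 Hz mod fs = 24 Hz.
24 Hz > fs/2 = 20 Hz, folds to fs − 24 Hz = 16 Hz.
Distinct values: {2 Hz, 8 Hz, 10 Hz, 16 Hz} → 4.

4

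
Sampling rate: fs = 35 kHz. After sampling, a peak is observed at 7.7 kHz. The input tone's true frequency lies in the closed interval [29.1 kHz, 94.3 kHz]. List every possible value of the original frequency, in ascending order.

42.7 kHz, 62.3 kHz, 77.7 kHz

Frequencies that alias to 7.7 kHz are k·fs ± 7.7 kHz for integer k ≥ 0.
k=0: 7.7 kHz.
k=1: 27.3 kHz, 42.7 kHz.
k=2: 62.3 kHz, 77.7 kHz.
k=3: 97.3 kHz, 112.7 kHz.
Within [29.1 kHz, 94.3 kHz]: 42.7 kHz, 62.3 kHz, 77.7 kHz.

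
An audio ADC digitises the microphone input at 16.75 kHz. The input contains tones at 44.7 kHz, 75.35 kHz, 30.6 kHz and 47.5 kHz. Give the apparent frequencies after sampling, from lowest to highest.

2.75 kHz, 2.9 kHz, 5.55 kHz, 8.35 kHz

fs/2 = 8.375 kHz.
44.7 kHz mod fs = 11.2 kHz.
11.2 kHz > fs/2 = 8.375 kHz, folds to fs − 11.2 kHz = 5.55 kHz.
75.35 kHz mod fs = 8.35 kHz.
8.35 kHz ≤ fs/2 = 8.375 kHz, appears at 8.35 kHz.
30.6 kHz mod fs = 13.85 kHz.
13.85 kHz > fs/2 = 8.375 kHz, folds to fs − 13.85 kHz = 2.9 kHz.
47.5 kHz mod fs = 14 kHz.
14 kHz > fs/2 = 8.375 kHz, folds to fs − 14 kHz = 2.75 kHz.
Distinct values: {2.75 kHz, 2.9 kHz, 5.55 kHz, 8.35 kHz}.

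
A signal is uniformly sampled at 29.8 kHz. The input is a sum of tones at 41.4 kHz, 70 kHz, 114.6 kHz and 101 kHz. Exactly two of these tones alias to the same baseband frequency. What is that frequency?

fs/2 = 14.9 kHz.
41.4 kHz mod fs = 11.6 kHz.
11.6 kHz ≤ fs/2 = 14.9 kHz, appears at 11.6 kHz.
70 kHz mod fs = 10.4 kHz.
10.4 kHz ≤ fs/2 = 14.9 kHz, appears at 10.4 kHz.
114.6 kHz mod fs = 25.2 kHz.
25.2 kHz > fs/2 = 14.9 kHz, folds to fs − 25.2 kHz = 4.6 kHz.
101 kHz mod fs = 11.6 kHz.
11.6 kHz ≤ fs/2 = 14.9 kHz, appears at 11.6 kHz.
41.4 kHz and 101 kHz both map to 11.6 kHz.

11.6 kHz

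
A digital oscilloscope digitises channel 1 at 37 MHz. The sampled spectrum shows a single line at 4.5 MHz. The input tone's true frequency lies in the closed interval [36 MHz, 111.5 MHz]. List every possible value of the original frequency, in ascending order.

41.5 MHz, 69.5 MHz, 78.5 MHz, 106.5 MHz

Frequencies that alias to 4.5 MHz are k·fs ± 4.5 MHz for integer k ≥ 0.
k=0: 4.5 MHz.
k=1: 32.5 MHz, 41.5 MHz.
k=2: 69.5 MHz, 78.5 MHz.
k=3: 106.5 MHz, 115.5 MHz.
k=4: 143.5 MHz, 152.5 MHz.
Within [36 MHz, 111.5 MHz]: 41.5 MHz, 69.5 MHz, 78.5 MHz, 106.5 MHz.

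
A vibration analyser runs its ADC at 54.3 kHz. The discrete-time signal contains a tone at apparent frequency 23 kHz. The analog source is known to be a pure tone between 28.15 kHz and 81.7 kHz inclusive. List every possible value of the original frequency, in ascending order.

31.3 kHz, 77.3 kHz

Frequencies that alias to 23 kHz are k·fs ± 23 kHz for integer k ≥ 0.
k=0: 23 kHz.
k=1: 31.3 kHz, 77.3 kHz.
k=2: 85.6 kHz, 131.6 kHz.
Within [28.15 kHz, 81.7 kHz]: 31.3 kHz, 77.3 kHz.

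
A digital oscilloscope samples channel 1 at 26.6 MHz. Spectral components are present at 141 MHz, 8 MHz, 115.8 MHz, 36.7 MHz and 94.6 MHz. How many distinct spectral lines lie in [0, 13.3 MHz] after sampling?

fs/2 = 13.3 MHz.
141 MHz mod fs = 8 MHz.
8 MHz ≤ fs/2 = 13.3 MHz, appears at 8 MHz.
8 MHz ≤ fs/2 = 13.3 MHz, passes unchanged.
115.8 MHz mod fs = 9.4 MHz.
9.4 MHz ≤ fs/2 = 13.3 MHz, appears at 9.4 MHz.
36.7 MHz mod fs = 10.1 MHz.
10.1 MHz ≤ fs/2 = 13.3 MHz, appears at 10.1 MHz.
94.6 MHz mod fs = 14.8 MHz.
14.8 MHz > fs/2 = 13.3 MHz, folds to fs − 14.8 MHz = 11.8 MHz.
Distinct values: {8 MHz, 9.4 MHz, 10.1 MHz, 11.8 MHz} → 4.

4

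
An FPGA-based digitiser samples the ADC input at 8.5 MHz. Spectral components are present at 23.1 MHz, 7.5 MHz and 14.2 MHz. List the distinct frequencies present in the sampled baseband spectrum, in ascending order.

1 MHz, 2.4 MHz, 2.8 MHz

fs/2 = 4.25 MHz.
23.1 MHz mod fs = 6.1 MHz.
6.1 MHz > fs/2 = 4.25 MHz, folds to fs − 6.1 MHz = 2.4 MHz.
7.5 MHz > fs/2 = 4.25 MHz, folds to fs − 7.5 MHz = 1 MHz.
14.2 MHz mod fs = 5.7 MHz.
5.7 MHz > fs/2 = 4.25 MHz, folds to fs − 5.7 MHz = 2.8 MHz.
Distinct values: {1 MHz, 2.4 MHz, 2.8 MHz}.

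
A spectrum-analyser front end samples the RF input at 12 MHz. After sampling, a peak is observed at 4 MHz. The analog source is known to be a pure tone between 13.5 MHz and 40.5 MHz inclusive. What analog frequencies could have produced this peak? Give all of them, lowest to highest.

Frequencies that alias to 4 MHz are k·fs ± 4 MHz for integer k ≥ 0.
k=0: 4 MHz.
k=1: 8 MHz, 16 MHz.
k=2: 20 MHz, 28 MHz.
k=3: 32 MHz, 40 MHz.
k=4: 44 MHz, 52 MHz.
Within [13.5 MHz, 40.5 MHz]: 16 MHz, 20 MHz, 28 MHz, 32 MHz, 40 MHz.

16 MHz, 20 MHz, 28 MHz, 32 MHz, 40 MHz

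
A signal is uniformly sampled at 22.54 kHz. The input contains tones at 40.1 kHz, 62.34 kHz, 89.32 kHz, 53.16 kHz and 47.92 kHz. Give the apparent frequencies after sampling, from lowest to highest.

fs/2 = 11.27 kHz.
40.1 kHz mod fs = 17.56 kHz.
17.56 kHz > fs/2 = 11.27 kHz, folds to fs − 17.56 kHz = 4.98 kHz.
62.34 kHz mod fs = 17.26 kHz.
17.26 kHz > fs/2 = 11.27 kHz, folds to fs − 17.26 kHz = 5.28 kHz.
89.32 kHz mod fs = 21.7 kHz.
21.7 kHz > fs/2 = 11.27 kHz, folds to fs − 21.7 kHz = 0.84 kHz.
53.16 kHz mod fs = 8.08 kHz.
8.08 kHz ≤ fs/2 = 11.27 kHz, appears at 8.08 kHz.
47.92 kHz mod fs = 2.84 kHz.
2.84 kHz ≤ fs/2 = 11.27 kHz, appears at 2.84 kHz.
Distinct values: {0.84 kHz, 2.84 kHz, 4.98 kHz, 5.28 kHz, 8.08 kHz}.

0.84 kHz, 2.84 kHz, 4.98 kHz, 5.28 kHz, 8.08 kHz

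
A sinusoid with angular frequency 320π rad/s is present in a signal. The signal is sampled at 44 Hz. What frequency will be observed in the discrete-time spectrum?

16 Hz

ω = 320π rad/s → f = ω/(2π) = 160 Hz.
160 Hz mod fs = 28 Hz.
28 Hz > fs/2 = 22 Hz, folds to fs − 28 Hz = 16 Hz.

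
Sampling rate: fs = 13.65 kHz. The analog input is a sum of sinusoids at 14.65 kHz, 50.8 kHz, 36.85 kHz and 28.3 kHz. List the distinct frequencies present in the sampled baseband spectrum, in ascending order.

1 kHz, 3.8 kHz, 4.1 kHz

fs/2 = 6.825 kHz.
14.65 kHz mod fs = 1 kHz.
1 kHz ≤ fs/2 = 6.825 kHz, appears at 1 kHz.
50.8 kHz mod fs = 9.85 kHz.
9.85 kHz > fs/2 = 6.825 kHz, folds to fs − 9.85 kHz = 3.8 kHz.
36.85 kHz mod fs = 9.55 kHz.
9.55 kHz > fs/2 = 6.825 kHz, folds to fs − 9.55 kHz = 4.1 kHz.
28.3 kHz mod fs = 1 kHz.
1 kHz ≤ fs/2 = 6.825 kHz, appears at 1 kHz.
Distinct values: {1 kHz, 3.8 kHz, 4.1 kHz}.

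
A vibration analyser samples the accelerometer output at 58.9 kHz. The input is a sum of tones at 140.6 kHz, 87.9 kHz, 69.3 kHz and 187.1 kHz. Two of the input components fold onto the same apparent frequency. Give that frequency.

10.4 kHz

fs/2 = 29.45 kHz.
140.6 kHz mod fs = 22.8 kHz.
22.8 kHz ≤ fs/2 = 29.45 kHz, appears at 22.8 kHz.
87.9 kHz mod fs = 29 kHz.
29 kHz ≤ fs/2 = 29.45 kHz, appears at 29 kHz.
69.3 kHz mod fs = 10.4 kHz.
10.4 kHz ≤ fs/2 = 29.45 kHz, appears at 10.4 kHz.
187.1 kHz mod fs = 10.4 kHz.
10.4 kHz ≤ fs/2 = 29.45 kHz, appears at 10.4 kHz.
69.3 kHz and 187.1 kHz both map to 10.4 kHz.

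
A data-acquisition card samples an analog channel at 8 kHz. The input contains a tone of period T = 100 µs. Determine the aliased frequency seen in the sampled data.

2 kHz

T = 100 µs → f = 1/T = 10 kHz.
10 kHz mod fs = 2 kHz.
2 kHz ≤ fs/2 = 4 kHz, appears at 2 kHz.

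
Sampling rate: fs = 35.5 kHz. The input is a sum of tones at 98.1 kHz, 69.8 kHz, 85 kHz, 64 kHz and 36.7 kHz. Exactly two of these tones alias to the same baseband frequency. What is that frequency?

1.2 kHz

fs/2 = 17.75 kHz.
98.1 kHz mod fs = 27.1 kHz.
27.1 kHz > fs/2 = 17.75 kHz, folds to fs − 27.1 kHz = 8.4 kHz.
69.8 kHz mod fs = 34.3 kHz.
34.3 kHz > fs/2 = 17.75 kHz, folds to fs − 34.3 kHz = 1.2 kHz.
85 kHz mod fs = 14 kHz.
14 kHz ≤ fs/2 = 17.75 kHz, appears at 14 kHz.
64 kHz mod fs = 28.5 kHz.
28.5 kHz > fs/2 = 17.75 kHz, folds to fs − 28.5 kHz = 7 kHz.
36.7 kHz mod fs = 1.2 kHz.
1.2 kHz ≤ fs/2 = 17.75 kHz, appears at 1.2 kHz.
36.7 kHz and 69.8 kHz both map to 1.2 kHz.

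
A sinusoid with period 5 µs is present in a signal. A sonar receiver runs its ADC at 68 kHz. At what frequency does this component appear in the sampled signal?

T = 5 µs → f = 1/T = 200 kHz.
200 kHz mod fs = 64 kHz.
64 kHz > fs/2 = 34 kHz, folds to fs − 64 kHz = 4 kHz.

4 kHz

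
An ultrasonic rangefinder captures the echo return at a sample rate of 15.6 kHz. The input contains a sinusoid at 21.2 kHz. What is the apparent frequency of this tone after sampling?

5.6 kHz

21.2 kHz mod fs = 5.6 kHz.
5.6 kHz ≤ fs/2 = 7.8 kHz, appears at 5.6 kHz.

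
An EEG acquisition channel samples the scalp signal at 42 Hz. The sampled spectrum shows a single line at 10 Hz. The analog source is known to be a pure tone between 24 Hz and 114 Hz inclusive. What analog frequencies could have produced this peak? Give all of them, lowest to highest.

32 Hz, 52 Hz, 74 Hz, 94 Hz

Frequencies that alias to 10 Hz are k·fs ± 10 Hz for integer k ≥ 0.
k=0: 10 Hz.
k=1: 32 Hz, 52 Hz.
k=2: 74 Hz, 94 Hz.
k=3: 116 Hz, 136 Hz.
Within [24 Hz, 114 Hz]: 32 Hz, 52 Hz, 74 Hz, 94 Hz.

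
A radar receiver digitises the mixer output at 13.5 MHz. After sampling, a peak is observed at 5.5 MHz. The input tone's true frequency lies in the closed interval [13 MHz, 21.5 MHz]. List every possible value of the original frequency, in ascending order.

Frequencies that alias to 5.5 MHz are k·fs ± 5.5 MHz for integer k ≥ 0.
k=0: 5.5 MHz.
k=1: 8 MHz, 19 MHz.
k=2: 21.5 MHz, 32.5 MHz.
k=3: 35 MHz, 46 MHz.
Within [13 MHz, 21.5 MHz]: 19 MHz, 21.5 MHz.

19 MHz, 21.5 MHz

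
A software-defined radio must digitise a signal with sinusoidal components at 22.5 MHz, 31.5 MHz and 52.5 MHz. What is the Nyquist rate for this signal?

Highest-frequency component: 52.5 MHz.
Nyquist rate = 2 × 52.5 MHz = 105 MHz.

105 MHz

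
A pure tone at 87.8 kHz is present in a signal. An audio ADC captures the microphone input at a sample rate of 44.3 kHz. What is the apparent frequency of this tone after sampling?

87.8 kHz mod fs = 43.5 kHz.
43.5 kHz > fs/2 = 22.15 kHz, folds to fs − 43.5 kHz = 0.8 kHz.

0.8 kHz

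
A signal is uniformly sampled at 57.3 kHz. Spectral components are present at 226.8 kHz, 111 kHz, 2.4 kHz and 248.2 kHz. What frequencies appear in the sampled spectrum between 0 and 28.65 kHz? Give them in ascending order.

2.4 kHz, 3.6 kHz, 19 kHz

fs/2 = 28.65 kHz.
226.8 kHz mod fs = 54.9 kHz.
54.9 kHz > fs/2 = 28.65 kHz, folds to fs − 54.9 kHz = 2.4 kHz.
111 kHz mod fs = 53.7 kHz.
53.7 kHz > fs/2 = 28.65 kHz, folds to fs − 53.7 kHz = 3.6 kHz.
2.4 kHz ≤ fs/2 = 28.65 kHz, passes unchanged.
248.2 kHz mod fs = 19 kHz.
19 kHz ≤ fs/2 = 28.65 kHz, appears at 19 kHz.
Distinct values: {2.4 kHz, 3.6 kHz, 19 kHz}.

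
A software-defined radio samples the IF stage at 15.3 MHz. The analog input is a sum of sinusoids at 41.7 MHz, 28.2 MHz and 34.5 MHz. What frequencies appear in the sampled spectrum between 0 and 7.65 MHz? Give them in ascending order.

fs/2 = 7.65 MHz.
41.7 MHz mod fs = 11.1 MHz.
11.1 MHz > fs/2 = 7.65 MHz, folds to fs − 11.1 MHz = 4.2 MHz.
28.2 MHz mod fs = 12.9 MHz.
12.9 MHz > fs/2 = 7.65 MHz, folds to fs − 12.9 MHz = 2.4 MHz.
34.5 MHz mod fs = 3.9 MHz.
3.9 MHz ≤ fs/2 = 7.65 MHz, appears at 3.9 MHz.
Distinct values: {2.4 MHz, 3.9 MHz, 4.2 MHz}.

2.4 MHz, 3.9 MHz, 4.2 MHz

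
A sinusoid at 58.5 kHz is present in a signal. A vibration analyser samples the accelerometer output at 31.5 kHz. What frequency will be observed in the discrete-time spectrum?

4.5 kHz

58.5 kHz mod fs = 27 kHz.
27 kHz > fs/2 = 15.75 kHz, folds to fs − 27 kHz = 4.5 kHz.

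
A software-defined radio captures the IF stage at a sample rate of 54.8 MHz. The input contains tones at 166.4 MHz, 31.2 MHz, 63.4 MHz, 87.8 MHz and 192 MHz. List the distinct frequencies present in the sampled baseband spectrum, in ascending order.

fs/2 = 27.4 MHz.
166.4 MHz mod fs = 2 MHz.
2 MHz ≤ fs/2 = 27.4 MHz, appears at 2 MHz.
31.2 MHz > fs/2 = 27.4 MHz, folds to fs − 31.2 MHz = 23.6 MHz.
63.4 MHz mod fs = 8.6 MHz.
8.6 MHz ≤ fs/2 = 27.4 MHz, appears at 8.6 MHz.
87.8 MHz mod fs = 33 MHz.
33 MHz > fs/2 = 27.4 MHz, folds to fs − 33 MHz = 21.8 MHz.
192 MHz mod fs = 27.6 MHz.
27.6 MHz > fs/2 = 27.4 MHz, folds to fs − 27.6 MHz = 27.2 MHz.
Distinct values: {2 MHz, 8.6 MHz, 21.8 MHz, 23.6 MHz, 27.2 MHz}.

2 MHz, 8.6 MHz, 21.8 MHz, 23.6 MHz, 27.2 MHz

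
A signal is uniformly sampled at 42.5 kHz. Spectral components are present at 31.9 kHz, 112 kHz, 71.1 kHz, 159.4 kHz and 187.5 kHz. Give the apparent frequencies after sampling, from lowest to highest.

fs/2 = 21.25 kHz.
31.9 kHz > fs/2 = 21.25 kHz, folds to fs − 31.9 kHz = 10.6 kHz.
112 kHz mod fs = 27 kHz.
27 kHz > fs/2 = 21.25 kHz, folds to fs − 27 kHz = 15.5 kHz.
71.1 kHz mod fs = 28.6 kHz.
28.6 kHz > fs/2 = 21.25 kHz, folds to fs − 28.6 kHz = 13.9 kHz.
159.4 kHz mod fs = 31.9 kHz.
31.9 kHz > fs/2 = 21.25 kHz, folds to fs − 31.9 kHz = 10.6 kHz.
187.5 kHz mod fs = 17.5 kHz.
17.5 kHz ≤ fs/2 = 21.25 kHz, appears at 17.5 kHz.
Distinct values: {10.6 kHz, 13.9 kHz, 15.5 kHz, 17.5 kHz}.

10.6 kHz, 13.9 kHz, 15.5 kHz, 17.5 kHz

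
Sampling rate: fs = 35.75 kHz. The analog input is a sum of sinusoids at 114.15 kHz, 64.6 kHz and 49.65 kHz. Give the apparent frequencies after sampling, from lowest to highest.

fs/2 = 17.875 kHz.
114.15 kHz mod fs = 6.9 kHz.
6.9 kHz ≤ fs/2 = 17.875 kHz, appears at 6.9 kHz.
64.6 kHz mod fs = 28.85 kHz.
28.85 kHz > fs/2 = 17.875 kHz, folds to fs − 28.85 kHz = 6.9 kHz.
49.65 kHz mod fs = 13.9 kHz.
13.9 kHz ≤ fs/2 = 17.875 kHz, appears at 13.9 kHz.
Distinct values: {6.9 kHz, 13.9 kHz}.

6.9 kHz, 13.9 kHz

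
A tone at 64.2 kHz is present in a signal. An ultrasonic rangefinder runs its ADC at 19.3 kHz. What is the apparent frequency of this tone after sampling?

6.3 kHz

64.2 kHz mod fs = 6.3 kHz.
6.3 kHz ≤ fs/2 = 9.65 kHz, appears at 6.3 kHz.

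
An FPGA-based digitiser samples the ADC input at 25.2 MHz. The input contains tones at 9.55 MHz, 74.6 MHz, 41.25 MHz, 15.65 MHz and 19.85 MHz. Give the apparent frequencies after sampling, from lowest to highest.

1 MHz, 5.35 MHz, 9.15 MHz, 9.55 MHz

fs/2 = 12.6 MHz.
9.55 MHz ≤ fs/2 = 12.6 MHz, passes unchanged.
74.6 MHz mod fs = 24.2 MHz.
24.2 MHz > fs/2 = 12.6 MHz, folds to fs − 24.2 MHz = 1 MHz.
41.25 MHz mod fs = 16.05 MHz.
16.05 MHz > fs/2 = 12.6 MHz, folds to fs − 16.05 MHz = 9.15 MHz.
15.65 MHz > fs/2 = 12.6 MHz, folds to fs − 15.65 MHz = 9.55 MHz.
19.85 MHz > fs/2 = 12.6 MHz, folds to fs − 19.85 MHz = 5.35 MHz.
Distinct values: {1 MHz, 5.35 MHz, 9.15 MHz, 9.55 MHz}.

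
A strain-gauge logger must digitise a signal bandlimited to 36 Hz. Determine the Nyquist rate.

72 Hz

Nyquist rate = 2 × 36 Hz = 72 Hz.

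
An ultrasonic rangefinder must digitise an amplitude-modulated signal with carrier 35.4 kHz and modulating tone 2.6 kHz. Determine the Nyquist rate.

AM sidebands sit at fc ± fm = 32.8 kHz and 38 kHz.
Highest-frequency component: 38 kHz.
Nyquist rate = 2 × 38 kHz = 76 kHz.

76 kHz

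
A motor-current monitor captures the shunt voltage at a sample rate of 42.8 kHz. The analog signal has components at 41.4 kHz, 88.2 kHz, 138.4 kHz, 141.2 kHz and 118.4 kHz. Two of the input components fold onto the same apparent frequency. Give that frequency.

10 kHz

fs/2 = 21.4 kHz.
41.4 kHz > fs/2 = 21.4 kHz, folds to fs − 41.4 kHz = 1.4 kHz.
88.2 kHz mod fs = 2.6 kHz.
2.6 kHz ≤ fs/2 = 21.4 kHz, appears at 2.6 kHz.
138.4 kHz mod fs = 10 kHz.
10 kHz ≤ fs/2 = 21.4 kHz, appears at 10 kHz.
141.2 kHz mod fs = 12.8 kHz.
12.8 kHz ≤ fs/2 = 21.4 kHz, appears at 12.8 kHz.
118.4 kHz mod fs = 32.8 kHz.
32.8 kHz > fs/2 = 21.4 kHz, folds to fs − 32.8 kHz = 10 kHz.
118.4 kHz and 138.4 kHz both map to 10 kHz.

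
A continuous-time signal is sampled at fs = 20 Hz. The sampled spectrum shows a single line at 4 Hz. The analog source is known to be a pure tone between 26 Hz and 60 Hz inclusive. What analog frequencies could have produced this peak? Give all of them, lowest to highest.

36 Hz, 44 Hz, 56 Hz

Frequencies that alias to 4 Hz are k·fs ± 4 Hz for integer k ≥ 0.
k=0: 4 Hz.
k=1: 16 Hz, 24 Hz.
k=2: 36 Hz, 44 Hz.
k=3: 56 Hz, 64 Hz.
k=4: 76 Hz, 84 Hz.
Within [26 Hz, 60 Hz]: 36 Hz, 44 Hz, 56 Hz.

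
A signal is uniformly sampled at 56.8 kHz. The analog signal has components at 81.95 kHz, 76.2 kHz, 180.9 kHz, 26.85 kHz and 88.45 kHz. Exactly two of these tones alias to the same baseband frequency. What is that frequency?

fs/2 = 28.4 kHz.
81.95 kHz mod fs = 25.15 kHz.
25.15 kHz ≤ fs/2 = 28.4 kHz, appears at 25.15 kHz.
76.2 kHz mod fs = 19.4 kHz.
19.4 kHz ≤ fs/2 = 28.4 kHz, appears at 19.4 kHz.
180.9 kHz mod fs = 10.5 kHz.
10.5 kHz ≤ fs/2 = 28.4 kHz, appears at 10.5 kHz.
26.85 kHz ≤ fs/2 = 28.4 kHz, passes unchanged.
88.45 kHz mod fs = 31.65 kHz.
31.65 kHz > fs/2 = 28.4 kHz, folds to fs − 31.65 kHz = 25.15 kHz.
81.95 kHz and 88.45 kHz both map to 25.15 kHz.

25.15 kHz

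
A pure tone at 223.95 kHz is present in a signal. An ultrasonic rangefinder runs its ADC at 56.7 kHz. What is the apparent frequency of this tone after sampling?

2.85 kHz

223.95 kHz mod fs = 53.85 kHz.
53.85 kHz > fs/2 = 28.35 kHz, folds to fs − 53.85 kHz = 2.85 kHz.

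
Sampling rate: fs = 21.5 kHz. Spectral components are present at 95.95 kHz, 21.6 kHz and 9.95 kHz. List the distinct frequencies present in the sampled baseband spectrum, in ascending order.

fs/2 = 10.75 kHz.
95.95 kHz mod fs = 9.95 kHz.
9.95 kHz ≤ fs/2 = 10.75 kHz, appears at 9.95 kHz.
21.6 kHz mod fs = 0.1 kHz.
0.1 kHz ≤ fs/2 = 10.75 kHz, appears at 0.1 kHz.
9.95 kHz ≤ fs/2 = 10.75 kHz, passes unchanged.
Distinct values: {0.1 kHz, 9.95 kHz}.

0.1 kHz, 9.95 kHz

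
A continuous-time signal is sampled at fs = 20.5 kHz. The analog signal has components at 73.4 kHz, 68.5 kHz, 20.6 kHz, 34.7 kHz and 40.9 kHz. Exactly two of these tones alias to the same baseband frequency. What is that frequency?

fs/2 = 10.25 kHz.
73.4 kHz mod fs = 11.9 kHz.
11.9 kHz > fs/2 = 10.25 kHz, folds to fs − 11.9 kHz = 8.6 kHz.
68.5 kHz mod fs = 7 kHz.
7 kHz ≤ fs/2 = 10.25 kHz, appears at 7 kHz.
20.6 kHz mod fs = 0.1 kHz.
0.1 kHz ≤ fs/2 = 10.25 kHz, appears at 0.1 kHz.
34.7 kHz mod fs = 14.2 kHz.
14.2 kHz > fs/2 = 10.25 kHz, folds to fs − 14.2 kHz = 6.3 kHz.
40.9 kHz mod fs = 20.4 kHz.
20.4 kHz > fs/2 = 10.25 kHz, folds to fs − 20.4 kHz = 0.1 kHz.
20.6 kHz and 40.9 kHz both map to 0.1 kHz.

0.1 kHz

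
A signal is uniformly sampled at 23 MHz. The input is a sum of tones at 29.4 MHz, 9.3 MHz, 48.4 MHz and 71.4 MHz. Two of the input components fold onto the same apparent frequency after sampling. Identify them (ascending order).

fs/2 = 11.5 MHz.
29.4 MHz mod fs = 6.4 MHz.
6.4 MHz ≤ fs/2 = 11.5 MHz, appears at 6.4 MHz.
9.3 MHz ≤ fs/2 = 11.5 MHz, passes unchanged.
48.4 MHz mod fs = 2.4 MHz.
2.4 MHz ≤ fs/2 = 11.5 MHz, appears at 2.4 MHz.
71.4 MHz mod fs = 2.4 MHz.
2.4 MHz ≤ fs/2 = 11.5 MHz, appears at 2.4 MHz.
48.4 MHz and 71.4 MHz both map to 2.4 MHz.

48.4 MHz, 71.4 MHz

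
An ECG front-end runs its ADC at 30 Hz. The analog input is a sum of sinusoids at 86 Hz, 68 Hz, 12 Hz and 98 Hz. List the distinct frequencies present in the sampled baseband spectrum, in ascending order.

fs/2 = 15 Hz.
86 Hz mod fs = 26 Hz.
26 Hz > fs/2 = 15 Hz, folds to fs − 26 Hz = 4 Hz.
68 Hz mod fs = 8 Hz.
8 Hz ≤ fs/2 = 15 Hz, appears at 8 Hz.
12 Hz ≤ fs/2 = 15 Hz, passes unchanged.
98 Hz mod fs = 8 Hz.
8 Hz ≤ fs/2 = 15 Hz, appears at 8 Hz.
Distinct values: {4 Hz, 8 Hz, 12 Hz}.

4 Hz, 8 Hz, 12 Hz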